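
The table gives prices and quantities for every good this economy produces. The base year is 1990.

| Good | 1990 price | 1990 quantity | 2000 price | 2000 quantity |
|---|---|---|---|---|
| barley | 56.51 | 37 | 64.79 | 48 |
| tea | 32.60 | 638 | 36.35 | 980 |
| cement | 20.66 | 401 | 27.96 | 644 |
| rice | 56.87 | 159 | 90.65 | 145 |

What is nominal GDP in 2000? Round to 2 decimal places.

Nominal GDP 2000 = Σ (p_2000 × q_2000) = 64.79·48 + 36.35·980 + 27.96·644 + 90.65·145 = 69883.41.

69883.41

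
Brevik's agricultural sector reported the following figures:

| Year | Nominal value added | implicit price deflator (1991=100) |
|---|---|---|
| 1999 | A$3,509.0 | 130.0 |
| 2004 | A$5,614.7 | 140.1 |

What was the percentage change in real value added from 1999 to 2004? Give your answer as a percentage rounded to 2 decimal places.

Deflate each year: 1999 → 3509.0/1.300 = 2699.23; 2004 → 5614.7/1.401 = 4007.64.
So real value added changed by 4007.64/2699.23 − 1 = 0.4847, i.e. 48.47%.

48.47%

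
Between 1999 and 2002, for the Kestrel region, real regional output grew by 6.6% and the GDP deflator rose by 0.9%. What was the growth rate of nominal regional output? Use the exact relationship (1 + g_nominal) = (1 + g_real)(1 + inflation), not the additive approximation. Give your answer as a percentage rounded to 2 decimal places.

(1 + g_nom) = (1 + g_real)(1 + π) = 1.0660 × 1.0090 = 1.07559.

7.56%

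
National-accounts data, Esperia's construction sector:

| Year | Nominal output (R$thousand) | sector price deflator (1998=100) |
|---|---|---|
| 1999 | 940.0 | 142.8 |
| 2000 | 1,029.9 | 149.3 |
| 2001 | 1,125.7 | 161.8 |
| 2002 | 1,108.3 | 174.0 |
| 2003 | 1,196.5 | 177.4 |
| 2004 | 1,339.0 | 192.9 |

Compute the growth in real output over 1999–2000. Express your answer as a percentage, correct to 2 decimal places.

Real output 1999 = 940.0/1.428 = 658.26.
Real output 2000 = 1029.9/1.493 = 689.82.
Change = 689.82/658.26 − 1 = 0.0479.

4.79%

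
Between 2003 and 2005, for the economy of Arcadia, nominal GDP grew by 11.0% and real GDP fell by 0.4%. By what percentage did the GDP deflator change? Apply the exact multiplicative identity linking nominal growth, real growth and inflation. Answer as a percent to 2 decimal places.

11.45%

(1 + g_nom) = (1 + g_real)(1 + π), so π = 1.1100 / 0.9960 − 1 = 0.11446.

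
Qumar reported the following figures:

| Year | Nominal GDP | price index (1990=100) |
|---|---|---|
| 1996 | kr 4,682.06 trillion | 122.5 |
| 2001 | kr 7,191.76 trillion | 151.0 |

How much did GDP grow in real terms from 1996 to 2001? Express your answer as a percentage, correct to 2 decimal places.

24.61%

Deflate each year: 1996 → 4682.06/1.225 = 3822.09; 2001 → 7191.76/1.510 = 4762.75.
So real GDP changed by 4762.75/3822.09 − 1 = 0.2461, i.e. 24.61%.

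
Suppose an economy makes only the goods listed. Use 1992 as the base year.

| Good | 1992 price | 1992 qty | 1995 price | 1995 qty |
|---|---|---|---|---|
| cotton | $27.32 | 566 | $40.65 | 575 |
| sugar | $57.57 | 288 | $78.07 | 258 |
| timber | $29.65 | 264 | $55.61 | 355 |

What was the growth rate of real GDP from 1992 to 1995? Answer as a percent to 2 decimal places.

Real GDP 1992 = Nominal GDP 1992 = 27.32·566 + 57.57·288 + 29.65·264 = 39870.88.
Real GDP 1995 (at 1992 prices) = 27.32·575 + 57.57·258 + 29.65·355 = 41087.81.
Real growth = 41087.81/39870.88 − 1 = 0.0305.

3.05%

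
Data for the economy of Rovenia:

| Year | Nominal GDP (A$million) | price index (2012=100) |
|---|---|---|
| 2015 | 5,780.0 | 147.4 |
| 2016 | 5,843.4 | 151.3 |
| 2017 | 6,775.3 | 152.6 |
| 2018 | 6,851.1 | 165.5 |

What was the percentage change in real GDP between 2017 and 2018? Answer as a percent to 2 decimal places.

Real GDP 2017 = 6775.3/1.526 = 4439.91.
Real GDP 2018 = 6851.1/1.655 = 4139.64.
Change = 4139.64/4439.91 − 1 = -0.0676.

-6.76%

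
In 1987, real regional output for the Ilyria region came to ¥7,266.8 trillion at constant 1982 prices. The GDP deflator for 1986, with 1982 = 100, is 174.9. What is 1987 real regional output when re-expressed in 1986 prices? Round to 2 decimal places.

Real regional output in 1986 prices = Real regional output in 1982 prices × (P_1986/P_1982) = 7266.8 × 1.749 = 12709.63.

¥12,709.63 trillion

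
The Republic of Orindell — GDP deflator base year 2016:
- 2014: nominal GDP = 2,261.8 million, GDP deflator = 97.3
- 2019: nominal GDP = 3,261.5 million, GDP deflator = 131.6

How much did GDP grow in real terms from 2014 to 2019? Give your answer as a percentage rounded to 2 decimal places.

Deflate each year: 2014 → 2261.8/0.973 = 2324.56; 2019 → 3261.5/1.316 = 2478.34.
So real GDP changed by 2478.34/2324.56 − 1 = 0.0662, i.e. 6.62%.

6.62%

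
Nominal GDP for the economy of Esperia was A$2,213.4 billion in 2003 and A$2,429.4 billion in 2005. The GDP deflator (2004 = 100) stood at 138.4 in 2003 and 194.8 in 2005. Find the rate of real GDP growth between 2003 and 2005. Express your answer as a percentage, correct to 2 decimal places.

-22.02%

Deflate each year: 2003 → 2213.4/1.384 = 1599.28; 2005 → 2429.4/1.948 = 1247.13.
So real GDP changed by 1247.13/1599.28 − 1 = -0.2202, i.e. -22.02%.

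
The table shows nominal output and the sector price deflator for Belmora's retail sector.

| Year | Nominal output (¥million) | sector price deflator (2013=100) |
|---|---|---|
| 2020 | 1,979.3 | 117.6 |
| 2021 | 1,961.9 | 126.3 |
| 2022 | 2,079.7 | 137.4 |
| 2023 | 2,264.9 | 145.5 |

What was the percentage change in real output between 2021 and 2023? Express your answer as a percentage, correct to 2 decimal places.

0.21%

Real output 2021 = 1961.9/1.263 = 1553.37.
Real output 2023 = 2264.9/1.455 = 1556.63.
Change = 1556.63/1553.37 − 1 = 0.0021.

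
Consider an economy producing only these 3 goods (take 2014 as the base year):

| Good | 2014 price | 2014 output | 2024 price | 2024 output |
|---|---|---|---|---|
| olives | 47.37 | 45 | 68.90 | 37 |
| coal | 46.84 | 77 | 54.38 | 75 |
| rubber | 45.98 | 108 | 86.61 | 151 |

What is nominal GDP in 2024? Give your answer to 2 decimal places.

19705.91

Nominal GDP 2024 = Σ (p_2024 × q_2024) = 68.90·37 + 54.38·75 + 86.61·151 = 19705.91.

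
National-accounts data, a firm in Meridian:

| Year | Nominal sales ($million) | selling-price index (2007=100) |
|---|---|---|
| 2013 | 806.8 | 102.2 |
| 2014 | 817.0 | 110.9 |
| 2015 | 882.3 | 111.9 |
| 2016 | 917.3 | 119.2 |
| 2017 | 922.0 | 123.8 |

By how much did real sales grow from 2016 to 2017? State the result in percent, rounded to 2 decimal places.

-3.22%

Real sales 2016 = 917.3/1.192 = 769.55.
Real sales 2017 = 922.0/1.238 = 744.75.
Change = 744.75/769.55 − 1 = -0.0322.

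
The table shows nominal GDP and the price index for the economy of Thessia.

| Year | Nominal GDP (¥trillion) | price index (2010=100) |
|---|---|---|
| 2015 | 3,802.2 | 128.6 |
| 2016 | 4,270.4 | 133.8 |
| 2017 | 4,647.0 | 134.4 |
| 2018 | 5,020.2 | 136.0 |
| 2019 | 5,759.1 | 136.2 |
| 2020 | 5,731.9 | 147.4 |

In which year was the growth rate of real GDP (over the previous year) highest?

2019

2016: real = 4270.4/1.338 = 3191.63; growth vs 2015 (2956.61) = 7.95%.
2017: real = 4647.0/1.344 = 3457.59; growth vs 2016 (3191.63) = 8.33%.
2018: real = 5020.2/1.360 = 3691.32; growth vs 2017 (3457.59) = 6.76%.
2019: real = 5759.1/1.362 = 4228.41; growth vs 2018 (3691.32) = 14.55%.
2020: real = 5731.9/1.474 = 3888.67; growth vs 2019 (4228.41) = -8.03%.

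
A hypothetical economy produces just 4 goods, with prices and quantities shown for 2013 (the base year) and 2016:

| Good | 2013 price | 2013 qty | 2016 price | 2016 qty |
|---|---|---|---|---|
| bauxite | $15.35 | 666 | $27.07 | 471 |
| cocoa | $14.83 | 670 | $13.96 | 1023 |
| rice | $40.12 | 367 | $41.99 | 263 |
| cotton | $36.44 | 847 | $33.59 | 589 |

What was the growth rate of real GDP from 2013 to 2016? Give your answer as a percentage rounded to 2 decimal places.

-17.24%

Real GDP 2013 = Nominal GDP 2013 = 15.35·666 + 14.83·670 + 40.12·367 + 36.44·847 = 65747.92.
Real GDP 2016 (at 2013 prices) = 15.35·471 + 14.83·1023 + 40.12·263 + 36.44·589 = 54415.66.
Real growth = 54415.66/65747.92 − 1 = -0.1724.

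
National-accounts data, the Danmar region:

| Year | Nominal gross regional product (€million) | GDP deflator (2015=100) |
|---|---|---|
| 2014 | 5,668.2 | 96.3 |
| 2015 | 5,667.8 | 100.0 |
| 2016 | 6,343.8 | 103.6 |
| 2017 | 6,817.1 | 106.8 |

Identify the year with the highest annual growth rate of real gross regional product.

2016

2015: real = 5667.8/1.000 = 5667.80; growth vs 2014 (5885.98) = -3.71%.
2016: real = 6343.8/1.036 = 6123.36; growth vs 2015 (5667.80) = 8.04%.
2017: real = 6817.1/1.068 = 6383.05; growth vs 2016 (6123.36) = 4.24%.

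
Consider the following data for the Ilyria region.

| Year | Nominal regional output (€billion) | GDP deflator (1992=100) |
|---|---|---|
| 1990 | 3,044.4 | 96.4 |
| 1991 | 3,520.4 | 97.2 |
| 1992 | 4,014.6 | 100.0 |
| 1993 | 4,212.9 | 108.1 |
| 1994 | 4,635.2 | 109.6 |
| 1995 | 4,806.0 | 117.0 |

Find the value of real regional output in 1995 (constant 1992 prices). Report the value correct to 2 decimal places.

€4,107.69 billion

Real regional output 1995 = 4806.0 / 1.170 = 4107.69.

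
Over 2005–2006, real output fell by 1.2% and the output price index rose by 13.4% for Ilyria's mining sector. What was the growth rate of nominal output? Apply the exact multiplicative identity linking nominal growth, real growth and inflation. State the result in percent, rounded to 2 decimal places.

(1 + g_nom) = (1 + g_real)(1 + π) = 0.9880 × 1.1340 = 1.12039.

12.04%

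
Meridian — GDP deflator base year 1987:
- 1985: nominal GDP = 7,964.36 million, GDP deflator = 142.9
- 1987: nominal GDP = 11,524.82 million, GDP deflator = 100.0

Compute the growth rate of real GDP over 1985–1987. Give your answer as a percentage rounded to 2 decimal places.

Deflate each year: 1985 → 7964.36/1.429 = 5573.38; 1987 → 11524.82/1.000 = 11524.82.
So real GDP changed by 11524.82/5573.38 − 1 = 1.0678, i.e. 106.78%.

106.78%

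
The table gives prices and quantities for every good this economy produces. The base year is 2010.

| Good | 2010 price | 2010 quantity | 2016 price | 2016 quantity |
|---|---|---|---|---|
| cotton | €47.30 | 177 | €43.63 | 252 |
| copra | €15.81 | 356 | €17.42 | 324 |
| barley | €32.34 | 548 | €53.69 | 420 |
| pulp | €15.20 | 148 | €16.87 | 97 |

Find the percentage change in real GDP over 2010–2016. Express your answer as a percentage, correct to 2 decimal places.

-5.51%

Real GDP 2010 = Nominal GDP 2010 = 47.30·177 + 15.81·356 + 32.34·548 + 15.20·148 = 33972.38.
Real GDP 2016 (at 2010 prices) = 47.30·252 + 15.81·324 + 32.34·420 + 15.20·97 = 32099.24.
Real growth = 32099.24/33972.38 − 1 = -0.0551.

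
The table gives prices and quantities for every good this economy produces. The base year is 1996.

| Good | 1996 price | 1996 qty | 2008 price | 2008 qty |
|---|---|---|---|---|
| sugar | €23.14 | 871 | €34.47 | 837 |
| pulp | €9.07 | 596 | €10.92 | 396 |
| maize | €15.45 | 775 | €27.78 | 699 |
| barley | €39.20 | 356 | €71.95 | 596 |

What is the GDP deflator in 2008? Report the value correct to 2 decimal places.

Nominal GDP 2008 = 34.47·837 + 10.92·396 + 27.78·699 + 71.95·596 = 95476.13.
Real GDP 2008 (at 1996 prices) = 23.14·837 + 9.07·396 + 15.45·699 + 39.20·596 = 57122.65.
Deflator = Nominal/Real × 100 = 95476.13/57122.65 × 100 = 167.142.

167.14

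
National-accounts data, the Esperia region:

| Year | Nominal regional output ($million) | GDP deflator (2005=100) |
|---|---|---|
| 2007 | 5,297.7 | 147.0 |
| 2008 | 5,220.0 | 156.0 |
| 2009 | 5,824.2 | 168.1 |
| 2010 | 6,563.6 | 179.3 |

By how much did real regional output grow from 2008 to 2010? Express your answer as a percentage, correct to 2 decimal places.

Real regional output 2008 = 5220.0/1.560 = 3346.15.
Real regional output 2010 = 6563.6/1.793 = 3660.68.
Change = 3660.68/3346.15 − 1 = 0.0940.

9.40%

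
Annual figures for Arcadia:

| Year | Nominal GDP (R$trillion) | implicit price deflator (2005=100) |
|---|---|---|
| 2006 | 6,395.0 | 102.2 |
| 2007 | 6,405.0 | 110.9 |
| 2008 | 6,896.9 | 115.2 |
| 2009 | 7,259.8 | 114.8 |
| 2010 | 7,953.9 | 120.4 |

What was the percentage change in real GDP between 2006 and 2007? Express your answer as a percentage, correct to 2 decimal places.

-7.70%

Real GDP 2006 = 6395.0/1.022 = 6257.34.
Real GDP 2007 = 6405.0/1.109 = 5775.47.
Change = 5775.47/6257.34 − 1 = -0.0770.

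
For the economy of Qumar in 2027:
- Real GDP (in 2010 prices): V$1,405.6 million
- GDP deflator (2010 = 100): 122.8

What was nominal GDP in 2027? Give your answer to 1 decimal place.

V$1,726.1 million

Nominal GDP = Real × (GDP deflator/100) = 1405.6 × 1.228 = 1726.08.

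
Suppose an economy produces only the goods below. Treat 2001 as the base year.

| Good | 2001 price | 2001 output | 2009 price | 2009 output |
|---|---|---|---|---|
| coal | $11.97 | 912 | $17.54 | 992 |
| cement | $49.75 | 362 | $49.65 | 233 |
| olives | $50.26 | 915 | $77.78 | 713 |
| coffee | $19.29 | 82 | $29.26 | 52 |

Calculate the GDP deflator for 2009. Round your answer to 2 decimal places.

142.52

Nominal GDP 2009 = 17.54·992 + 49.65·233 + 77.78·713 + 29.26·52 = 85946.79.
Real GDP 2009 (at 2001 prices) = 11.97·992 + 49.75·233 + 50.26·713 + 19.29·52 = 60304.45.
Deflator = Nominal/Real × 100 = 85946.79/60304.45 × 100 = 142.521.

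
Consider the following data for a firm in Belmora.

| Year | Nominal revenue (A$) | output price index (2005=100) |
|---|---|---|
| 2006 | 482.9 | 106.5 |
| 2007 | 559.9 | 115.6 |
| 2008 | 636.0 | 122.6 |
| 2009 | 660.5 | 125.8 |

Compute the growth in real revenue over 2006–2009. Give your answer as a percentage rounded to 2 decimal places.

15.79%

Real revenue 2006 = 482.9/1.065 = 453.43.
Real revenue 2009 = 660.5/1.258 = 525.04.
Change = 525.04/453.43 − 1 = 0.1579.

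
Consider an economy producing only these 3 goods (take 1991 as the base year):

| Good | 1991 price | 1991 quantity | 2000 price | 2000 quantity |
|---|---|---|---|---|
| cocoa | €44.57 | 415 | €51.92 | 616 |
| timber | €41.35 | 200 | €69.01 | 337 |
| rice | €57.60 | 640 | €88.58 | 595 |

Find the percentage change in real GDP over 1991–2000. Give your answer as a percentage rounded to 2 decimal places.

Real GDP 1991 = Nominal GDP 1991 = 44.57·415 + 41.35·200 + 57.60·640 = 63630.55.
Real GDP 2000 (at 1991 prices) = 44.57·616 + 41.35·337 + 57.60·595 = 75662.07.
Real growth = 75662.07/63630.55 − 1 = 0.1891.

18.91%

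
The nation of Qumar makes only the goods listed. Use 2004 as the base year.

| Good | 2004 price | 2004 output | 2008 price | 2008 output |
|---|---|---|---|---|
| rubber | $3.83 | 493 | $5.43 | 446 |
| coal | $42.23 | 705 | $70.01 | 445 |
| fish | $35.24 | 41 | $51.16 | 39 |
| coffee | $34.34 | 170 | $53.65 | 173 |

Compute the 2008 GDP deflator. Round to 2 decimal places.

Nominal GDP 2008 = 5.43·446 + 70.01·445 + 51.16·39 + 53.65·173 = 44852.92.
Real GDP 2008 (at 2004 prices) = 3.83·446 + 42.23·445 + 35.24·39 + 34.34·173 = 27815.71.
Deflator = Nominal/Real × 100 = 44852.92/27815.71 × 100 = 161.250.

161.25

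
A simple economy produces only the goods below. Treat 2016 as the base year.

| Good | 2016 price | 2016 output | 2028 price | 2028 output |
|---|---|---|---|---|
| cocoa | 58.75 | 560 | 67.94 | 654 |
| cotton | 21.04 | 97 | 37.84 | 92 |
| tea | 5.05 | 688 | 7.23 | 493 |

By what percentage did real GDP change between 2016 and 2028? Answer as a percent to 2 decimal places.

11.54%

Real GDP 2016 = Nominal GDP 2016 = 58.75·560 + 21.04·97 + 5.05·688 = 38415.28.
Real GDP 2028 (at 2016 prices) = 58.75·654 + 21.04·92 + 5.05·493 = 42847.83.
Real growth = 42847.83/38415.28 − 1 = 0.1154.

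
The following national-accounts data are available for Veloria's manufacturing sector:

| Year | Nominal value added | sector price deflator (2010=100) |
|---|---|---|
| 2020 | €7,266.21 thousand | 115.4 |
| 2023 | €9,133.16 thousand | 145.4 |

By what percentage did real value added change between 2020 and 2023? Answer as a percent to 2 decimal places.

Deflate each year: 2020 → 7266.21/1.154 = 6296.54; 2023 → 9133.16/1.454 = 6281.40.
So real value added changed by 6281.40/6296.54 − 1 = -0.0024, i.e. -0.24%.

-0.24%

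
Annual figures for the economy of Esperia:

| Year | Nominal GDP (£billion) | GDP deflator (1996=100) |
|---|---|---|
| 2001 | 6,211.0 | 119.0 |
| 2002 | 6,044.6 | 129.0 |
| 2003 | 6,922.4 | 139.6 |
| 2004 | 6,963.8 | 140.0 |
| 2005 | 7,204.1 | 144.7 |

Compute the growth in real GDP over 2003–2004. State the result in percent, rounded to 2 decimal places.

Real GDP 2003 = 6922.4/1.396 = 4958.74.
Real GDP 2004 = 6963.8/1.400 = 4974.14.
Change = 4974.14/4958.74 − 1 = 0.0031.

0.31%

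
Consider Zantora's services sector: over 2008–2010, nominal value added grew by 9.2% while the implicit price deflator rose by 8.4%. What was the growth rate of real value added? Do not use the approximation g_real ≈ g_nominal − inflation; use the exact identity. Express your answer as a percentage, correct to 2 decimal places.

(1 + g_nom) = (1 + g_real)(1 + π), so g_real = 1.0920 / 1.0840 − 1 = 0.00738.

0.74%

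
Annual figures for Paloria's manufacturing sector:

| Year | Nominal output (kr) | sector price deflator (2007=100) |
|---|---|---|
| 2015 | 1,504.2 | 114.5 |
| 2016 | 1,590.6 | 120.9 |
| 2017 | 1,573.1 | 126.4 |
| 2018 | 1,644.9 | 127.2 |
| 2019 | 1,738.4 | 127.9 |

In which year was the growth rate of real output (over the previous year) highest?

2016: real = 1590.6/1.209 = 1315.63; growth vs 2015 (1313.71) = 0.15%.
2017: real = 1573.1/1.264 = 1244.54; growth vs 2016 (1315.63) = -5.40%.
2018: real = 1644.9/1.272 = 1293.16; growth vs 2017 (1244.54) = 3.91%.
2019: real = 1738.4/1.279 = 1359.19; growth vs 2018 (1293.16) = 5.11%.

2019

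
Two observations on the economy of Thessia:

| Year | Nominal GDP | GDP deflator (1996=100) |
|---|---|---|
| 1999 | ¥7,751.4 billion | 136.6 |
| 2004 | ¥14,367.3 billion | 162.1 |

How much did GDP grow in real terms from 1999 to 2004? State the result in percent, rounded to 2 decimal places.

56.19%

Deflate each year: 1999 → 7751.4/1.366 = 5674.52; 2004 → 14367.3/1.621 = 8863.23.
So real GDP changed by 8863.23/5674.52 − 1 = 0.5619, i.e. 56.19%.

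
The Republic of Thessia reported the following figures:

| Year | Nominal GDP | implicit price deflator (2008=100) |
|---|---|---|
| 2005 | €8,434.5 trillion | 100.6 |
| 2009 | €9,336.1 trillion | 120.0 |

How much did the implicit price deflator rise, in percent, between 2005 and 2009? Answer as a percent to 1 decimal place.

Price-level change = 120.0 / 100.6 − 1 = 0.1928.

19.3%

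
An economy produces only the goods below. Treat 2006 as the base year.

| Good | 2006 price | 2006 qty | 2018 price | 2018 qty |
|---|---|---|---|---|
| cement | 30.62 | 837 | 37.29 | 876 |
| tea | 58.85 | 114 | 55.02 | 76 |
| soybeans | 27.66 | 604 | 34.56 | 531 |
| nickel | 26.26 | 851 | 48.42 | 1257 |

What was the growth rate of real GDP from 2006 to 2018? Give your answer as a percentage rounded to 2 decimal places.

Real GDP 2006 = Nominal GDP 2006 = 30.62·837 + 58.85·114 + 27.66·604 + 26.26·851 = 71391.74.
Real GDP 2018 (at 2006 prices) = 30.62·876 + 58.85·76 + 27.66·531 + 26.26·1257 = 78992.00.
Real growth = 78992.00/71391.74 − 1 = 0.1065.

10.65%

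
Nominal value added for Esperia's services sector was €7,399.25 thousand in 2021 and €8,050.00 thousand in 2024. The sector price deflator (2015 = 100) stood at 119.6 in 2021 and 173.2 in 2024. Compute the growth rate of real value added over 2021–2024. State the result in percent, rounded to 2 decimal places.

-24.87%

Real value added 2021 = 7399.25 / 1.196 = 6186.66.
Real value added 2024 = 8050.00 / 1.732 = 4647.81.
Real growth = 4647.81 / 6186.66 − 1 = -0.2487.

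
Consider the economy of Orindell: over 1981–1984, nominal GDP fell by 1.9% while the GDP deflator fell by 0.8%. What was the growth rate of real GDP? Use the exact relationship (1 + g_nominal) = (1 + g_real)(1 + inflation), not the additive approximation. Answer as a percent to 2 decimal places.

(1 + g_nom) = (1 + g_real)(1 + π), so g_real = 0.9810 / 0.9920 − 1 = -0.01109.

-1.11%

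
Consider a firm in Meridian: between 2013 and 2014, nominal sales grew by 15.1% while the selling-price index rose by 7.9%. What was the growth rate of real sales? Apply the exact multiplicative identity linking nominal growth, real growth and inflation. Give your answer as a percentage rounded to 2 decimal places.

6.67%

(1 + g_nom) = (1 + g_real)(1 + π), so g_real = 1.1510 / 1.0790 − 1 = 0.06673.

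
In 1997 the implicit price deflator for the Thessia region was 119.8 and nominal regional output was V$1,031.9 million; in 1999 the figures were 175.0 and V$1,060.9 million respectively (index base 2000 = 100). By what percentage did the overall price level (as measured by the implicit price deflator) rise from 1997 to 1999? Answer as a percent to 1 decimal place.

46.1%

Price-level change = 175.0 / 119.8 − 1 = 0.4608.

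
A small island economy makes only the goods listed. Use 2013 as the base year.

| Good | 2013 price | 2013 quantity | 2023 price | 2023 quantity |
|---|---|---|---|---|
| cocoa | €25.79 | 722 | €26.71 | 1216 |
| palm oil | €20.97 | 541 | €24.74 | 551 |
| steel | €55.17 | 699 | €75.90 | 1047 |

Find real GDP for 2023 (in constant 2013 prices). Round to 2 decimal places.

€100678.10

Real GDP 2023 = Σ (p_2013 × q_2023) = 25.79·1216 + 20.97·551 + 55.17·1047 = 100678.10.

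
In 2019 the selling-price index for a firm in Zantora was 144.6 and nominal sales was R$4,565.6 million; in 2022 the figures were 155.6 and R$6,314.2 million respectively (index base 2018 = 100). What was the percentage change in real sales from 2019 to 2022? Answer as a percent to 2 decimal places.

Real sales 2019 = 4565.6 / 1.446 = 3157.40.
Real sales 2022 = 6314.2 / 1.556 = 4057.97.
Real growth = 4057.97 / 3157.40 − 1 = 0.2852.

28.52%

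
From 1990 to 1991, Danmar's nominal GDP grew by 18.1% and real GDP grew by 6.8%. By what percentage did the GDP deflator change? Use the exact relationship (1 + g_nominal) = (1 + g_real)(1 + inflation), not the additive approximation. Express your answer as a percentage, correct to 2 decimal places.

10.58%

(1 + g_nom) = (1 + g_real)(1 + π), so π = 1.1810 / 1.0680 − 1 = 0.10581.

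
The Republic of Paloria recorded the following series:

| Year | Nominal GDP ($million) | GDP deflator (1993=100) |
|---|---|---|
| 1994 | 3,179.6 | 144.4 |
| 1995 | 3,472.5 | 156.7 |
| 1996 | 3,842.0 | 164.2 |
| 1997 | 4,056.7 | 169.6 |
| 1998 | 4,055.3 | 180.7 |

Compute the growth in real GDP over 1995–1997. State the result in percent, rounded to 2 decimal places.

7.94%

Real GDP 1995 = 3472.5/1.567 = 2216.02.
Real GDP 1997 = 4056.7/1.696 = 2391.92.
Change = 2391.92/2216.02 − 1 = 0.0794.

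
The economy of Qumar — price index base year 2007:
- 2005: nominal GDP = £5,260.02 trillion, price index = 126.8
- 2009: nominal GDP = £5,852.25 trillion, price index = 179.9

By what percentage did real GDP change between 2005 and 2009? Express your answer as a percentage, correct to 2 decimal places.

-21.58%

Real GDP 2005 = 5260.02 / 1.268 = 4148.28.
Real GDP 2009 = 5852.25 / 1.799 = 3253.06.
Real growth = 3253.06 / 4148.28 − 1 = -0.2158.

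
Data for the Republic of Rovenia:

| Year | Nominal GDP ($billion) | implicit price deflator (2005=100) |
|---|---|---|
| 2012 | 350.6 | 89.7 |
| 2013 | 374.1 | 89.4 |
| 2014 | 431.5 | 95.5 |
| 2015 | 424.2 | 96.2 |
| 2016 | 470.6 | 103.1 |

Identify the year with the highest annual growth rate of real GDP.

2014

2013: real = 374.1/0.894 = 418.46; growth vs 2012 (390.86) = 7.06%.
2014: real = 431.5/0.955 = 451.83; growth vs 2013 (418.46) = 7.97%.
2015: real = 424.2/0.962 = 440.96; growth vs 2014 (451.83) = -2.41%.
2016: real = 470.6/1.031 = 456.45; growth vs 2015 (440.96) = 3.51%.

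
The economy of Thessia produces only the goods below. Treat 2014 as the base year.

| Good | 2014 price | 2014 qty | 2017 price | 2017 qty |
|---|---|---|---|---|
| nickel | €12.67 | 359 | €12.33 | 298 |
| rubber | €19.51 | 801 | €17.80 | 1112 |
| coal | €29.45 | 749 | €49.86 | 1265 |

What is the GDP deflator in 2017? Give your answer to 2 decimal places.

137.97

Nominal GDP 2017 = 12.33·298 + 17.80·1112 + 49.86·1265 = 86540.84.
Real GDP 2017 (at 2014 prices) = 12.67·298 + 19.51·1112 + 29.45·1265 = 62725.03.
Deflator = Nominal/Real × 100 = 86540.84/62725.03 × 100 = 137.969.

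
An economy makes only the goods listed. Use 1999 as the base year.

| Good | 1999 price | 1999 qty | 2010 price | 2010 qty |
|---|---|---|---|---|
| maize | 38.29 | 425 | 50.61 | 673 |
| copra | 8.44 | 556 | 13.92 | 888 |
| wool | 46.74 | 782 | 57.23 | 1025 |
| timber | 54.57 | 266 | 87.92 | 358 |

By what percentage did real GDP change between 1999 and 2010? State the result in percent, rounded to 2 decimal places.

39.81%

Real GDP 1999 = Nominal GDP 1999 = 38.29·425 + 8.44·556 + 46.74·782 + 54.57·266 = 72032.19.
Real GDP 2010 (at 1999 prices) = 38.29·673 + 8.44·888 + 46.74·1025 + 54.57·358 = 100708.45.
Real growth = 100708.45/72032.19 − 1 = 0.3981.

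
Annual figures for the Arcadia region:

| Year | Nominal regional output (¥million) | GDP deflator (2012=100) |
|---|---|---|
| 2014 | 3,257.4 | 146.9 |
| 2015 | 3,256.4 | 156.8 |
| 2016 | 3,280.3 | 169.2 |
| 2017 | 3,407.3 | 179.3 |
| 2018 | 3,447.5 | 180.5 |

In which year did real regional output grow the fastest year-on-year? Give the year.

2018

2015: real = 3256.4/1.568 = 2076.79; growth vs 2014 (2217.43) = -6.34%.
2016: real = 3280.3/1.692 = 1938.71; growth vs 2015 (2076.79) = -6.65%.
2017: real = 3407.3/1.793 = 1900.33; growth vs 2016 (1938.71) = -1.98%.
2018: real = 3447.5/1.805 = 1909.97; growth vs 2017 (1900.33) = 0.51%.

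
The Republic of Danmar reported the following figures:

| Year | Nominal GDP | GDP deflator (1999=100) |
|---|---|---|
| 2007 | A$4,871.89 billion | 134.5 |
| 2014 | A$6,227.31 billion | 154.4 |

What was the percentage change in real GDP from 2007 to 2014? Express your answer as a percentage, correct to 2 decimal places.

Real GDP 2007 = 4871.89 / 1.345 = 3622.22.
Real GDP 2014 = 6227.31 / 1.544 = 4033.23.
Real growth = 4033.23 / 3622.22 − 1 = 0.1135.

11.35%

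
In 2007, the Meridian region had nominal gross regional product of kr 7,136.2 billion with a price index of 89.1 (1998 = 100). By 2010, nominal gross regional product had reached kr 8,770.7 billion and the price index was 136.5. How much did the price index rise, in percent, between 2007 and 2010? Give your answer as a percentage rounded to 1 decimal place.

53.2%

Price-level change = 136.5 / 89.1 − 1 = 0.5320.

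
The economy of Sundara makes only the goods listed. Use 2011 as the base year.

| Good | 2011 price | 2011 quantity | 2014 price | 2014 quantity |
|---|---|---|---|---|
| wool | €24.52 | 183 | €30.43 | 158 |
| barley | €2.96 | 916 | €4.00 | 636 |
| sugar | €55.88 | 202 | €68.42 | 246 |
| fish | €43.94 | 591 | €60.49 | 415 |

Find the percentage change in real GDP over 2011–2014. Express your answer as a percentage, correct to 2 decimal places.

Real GDP 2011 = Nominal GDP 2011 = 24.52·183 + 2.96·916 + 55.88·202 + 43.94·591 = 44454.82.
Real GDP 2014 (at 2011 prices) = 24.52·158 + 2.96·636 + 55.88·246 + 43.94·415 = 37738.30.
Real growth = 37738.30/44454.82 − 1 = -0.1511.

-15.11%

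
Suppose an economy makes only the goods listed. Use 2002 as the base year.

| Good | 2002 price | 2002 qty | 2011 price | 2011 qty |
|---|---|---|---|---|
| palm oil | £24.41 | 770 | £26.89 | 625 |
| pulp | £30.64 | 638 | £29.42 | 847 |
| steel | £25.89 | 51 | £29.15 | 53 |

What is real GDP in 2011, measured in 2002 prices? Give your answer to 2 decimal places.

Real GDP 2011 = Σ (p_2002 × q_2011) = 24.41·625 + 30.64·847 + 25.89·53 = 42580.50.

£42580.50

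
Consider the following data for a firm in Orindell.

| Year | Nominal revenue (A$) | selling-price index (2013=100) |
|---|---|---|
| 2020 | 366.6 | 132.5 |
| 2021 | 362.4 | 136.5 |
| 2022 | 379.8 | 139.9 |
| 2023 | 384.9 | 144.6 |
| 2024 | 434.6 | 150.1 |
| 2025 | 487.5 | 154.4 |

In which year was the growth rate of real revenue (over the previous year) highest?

2021: real = 362.4/1.365 = 265.49; growth vs 2020 (276.68) = -4.04%.
2022: real = 379.8/1.399 = 271.48; growth vs 2021 (265.49) = 2.26%.
2023: real = 384.9/1.446 = 266.18; growth vs 2022 (271.48) = -1.95%.
2024: real = 434.6/1.501 = 289.54; growth vs 2023 (266.18) = 8.78%.
2025: real = 487.5/1.544 = 315.74; growth vs 2024 (289.54) = 9.05%.

2025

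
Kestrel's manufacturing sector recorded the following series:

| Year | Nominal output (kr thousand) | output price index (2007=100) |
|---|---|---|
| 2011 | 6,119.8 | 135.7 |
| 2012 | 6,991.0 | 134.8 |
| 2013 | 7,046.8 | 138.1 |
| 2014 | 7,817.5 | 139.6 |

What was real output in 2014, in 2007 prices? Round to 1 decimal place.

Real output 2014 = 7817.5 / 1.396 = 5599.93.

kr 5,599.9 thousand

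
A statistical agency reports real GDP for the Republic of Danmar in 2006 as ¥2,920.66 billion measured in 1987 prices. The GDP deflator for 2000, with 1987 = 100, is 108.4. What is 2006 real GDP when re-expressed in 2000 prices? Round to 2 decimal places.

Real GDP in 2000 prices = Real GDP in 1987 prices × (P_2000/P_1987) = 2920.66 × 1.084 = 3166.00.

¥3,166.00 billion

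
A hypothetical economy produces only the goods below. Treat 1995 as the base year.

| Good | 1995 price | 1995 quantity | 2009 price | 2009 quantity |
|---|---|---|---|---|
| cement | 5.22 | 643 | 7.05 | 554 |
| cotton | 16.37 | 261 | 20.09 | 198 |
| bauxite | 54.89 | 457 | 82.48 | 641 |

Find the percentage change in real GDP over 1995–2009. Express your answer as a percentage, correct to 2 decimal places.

26.30%

Real GDP 1995 = Nominal GDP 1995 = 5.22·643 + 16.37·261 + 54.89·457 = 32713.76.
Real GDP 2009 (at 1995 prices) = 5.22·554 + 16.37·198 + 54.89·641 = 41317.63.
Real growth = 41317.63/32713.76 − 1 = 0.2630.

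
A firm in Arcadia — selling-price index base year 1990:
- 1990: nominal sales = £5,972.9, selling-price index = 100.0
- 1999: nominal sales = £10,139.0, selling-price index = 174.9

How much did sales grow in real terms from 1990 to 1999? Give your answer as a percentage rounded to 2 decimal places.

-2.94%

Deflate each year: 1990 → 5972.9/1.000 = 5972.90; 1999 → 10139.0/1.749 = 5797.03.
So real sales changed by 5797.03/5972.90 − 1 = -0.0294, i.e. -2.94%.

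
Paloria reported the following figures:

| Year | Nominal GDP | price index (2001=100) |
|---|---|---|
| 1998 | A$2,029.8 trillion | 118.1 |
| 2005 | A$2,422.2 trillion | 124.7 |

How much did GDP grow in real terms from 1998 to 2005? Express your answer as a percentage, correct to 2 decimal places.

13.02%

Deflate each year: 1998 → 2029.8/1.181 = 1718.71; 2005 → 2422.2/1.247 = 1942.42.
So real GDP changed by 1942.42/1718.71 − 1 = 0.1302, i.e. 13.02%.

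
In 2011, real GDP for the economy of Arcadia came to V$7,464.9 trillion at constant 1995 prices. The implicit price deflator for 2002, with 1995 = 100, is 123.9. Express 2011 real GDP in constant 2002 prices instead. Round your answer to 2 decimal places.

V$9,249.01 trillion

Real GDP in 2002 prices = Real GDP in 1995 prices × (P_2002/P_1995) = 7464.9 × 1.239 = 9249.01.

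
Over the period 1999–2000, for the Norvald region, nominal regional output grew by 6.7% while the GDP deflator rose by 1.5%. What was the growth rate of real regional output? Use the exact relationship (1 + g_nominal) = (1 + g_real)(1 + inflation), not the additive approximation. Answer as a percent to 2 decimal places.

(1 + g_nom) = (1 + g_real)(1 + π), so g_real = 1.0670 / 1.0150 − 1 = 0.05123.

5.12%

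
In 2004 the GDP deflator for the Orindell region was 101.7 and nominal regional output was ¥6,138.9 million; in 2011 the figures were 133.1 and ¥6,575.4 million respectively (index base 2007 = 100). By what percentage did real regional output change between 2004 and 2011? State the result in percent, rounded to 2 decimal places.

Real regional output 2004 = 6138.9 / 1.017 = 6036.28.
Real regional output 2011 = 6575.4 / 1.331 = 4940.20.
Real growth = 4940.20 / 6036.28 − 1 = -0.1816.

-18.16%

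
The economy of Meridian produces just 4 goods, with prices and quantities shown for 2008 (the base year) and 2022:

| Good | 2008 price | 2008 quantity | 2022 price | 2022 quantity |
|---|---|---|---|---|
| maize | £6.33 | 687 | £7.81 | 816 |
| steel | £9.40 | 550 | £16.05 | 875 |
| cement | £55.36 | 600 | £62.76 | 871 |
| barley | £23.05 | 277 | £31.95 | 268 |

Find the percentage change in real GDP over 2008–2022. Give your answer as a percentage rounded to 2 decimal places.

38.00%

Real GDP 2008 = Nominal GDP 2008 = 6.33·687 + 9.40·550 + 55.36·600 + 23.05·277 = 49119.56.
Real GDP 2022 (at 2008 prices) = 6.33·816 + 9.40·875 + 55.36·871 + 23.05·268 = 67786.24.
Real growth = 67786.24/49119.56 − 1 = 0.3800.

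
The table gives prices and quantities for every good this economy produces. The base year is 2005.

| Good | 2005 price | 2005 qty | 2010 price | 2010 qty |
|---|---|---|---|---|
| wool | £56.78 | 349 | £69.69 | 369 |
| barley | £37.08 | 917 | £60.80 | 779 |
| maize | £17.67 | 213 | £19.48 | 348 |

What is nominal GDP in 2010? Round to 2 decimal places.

£79857.85

Nominal GDP 2010 = Σ (p_2010 × q_2010) = 69.69·369 + 60.80·779 + 19.48·348 = 79857.85.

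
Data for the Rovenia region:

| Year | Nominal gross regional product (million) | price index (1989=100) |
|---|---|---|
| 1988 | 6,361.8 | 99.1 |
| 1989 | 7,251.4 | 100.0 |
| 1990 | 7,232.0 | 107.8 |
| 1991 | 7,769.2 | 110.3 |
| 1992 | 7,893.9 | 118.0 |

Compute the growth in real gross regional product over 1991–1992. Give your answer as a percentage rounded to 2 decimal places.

-5.03%

Real gross regional product 1991 = 7769.2/1.103 = 7043.70.
Real gross regional product 1992 = 7893.9/1.180 = 6689.75.
Change = 6689.75/7043.70 − 1 = -0.0503.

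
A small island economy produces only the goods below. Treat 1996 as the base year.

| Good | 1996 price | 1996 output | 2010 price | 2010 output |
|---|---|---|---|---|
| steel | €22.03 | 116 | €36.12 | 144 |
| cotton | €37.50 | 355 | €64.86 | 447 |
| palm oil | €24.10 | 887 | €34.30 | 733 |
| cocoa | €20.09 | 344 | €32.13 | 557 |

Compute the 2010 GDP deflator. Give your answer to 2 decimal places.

158.29

Nominal GDP 2010 = 36.12·144 + 64.86·447 + 34.30·733 + 32.13·557 = 77232.01.
Real GDP 2010 (at 1996 prices) = 22.03·144 + 37.50·447 + 24.10·733 + 20.09·557 = 48790.25.
Deflator = Nominal/Real × 100 = 77232.01/48790.25 × 100 = 158.294.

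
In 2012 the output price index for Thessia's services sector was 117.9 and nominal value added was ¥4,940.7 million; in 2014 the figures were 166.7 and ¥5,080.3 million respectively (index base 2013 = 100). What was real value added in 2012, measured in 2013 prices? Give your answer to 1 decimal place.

Real value added = Nominal / (output price index/100) = 4940.7 / 1.179 = 4190.59.

¥4,190.6 million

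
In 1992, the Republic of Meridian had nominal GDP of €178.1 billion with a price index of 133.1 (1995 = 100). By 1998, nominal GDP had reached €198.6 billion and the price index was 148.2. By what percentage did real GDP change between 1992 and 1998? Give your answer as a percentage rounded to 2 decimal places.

0.15%

Real GDP 1992 = 178.1 / 1.331 = 133.81.
Real GDP 1998 = 198.6 / 1.482 = 134.01.
Real growth = 134.01 / 133.81 − 1 = 0.0015.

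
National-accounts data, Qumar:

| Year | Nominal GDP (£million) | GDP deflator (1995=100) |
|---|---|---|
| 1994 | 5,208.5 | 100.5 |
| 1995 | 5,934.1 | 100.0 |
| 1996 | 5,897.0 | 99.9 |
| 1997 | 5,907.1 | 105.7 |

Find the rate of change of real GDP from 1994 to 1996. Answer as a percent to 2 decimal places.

Real GDP 1994 = 5208.5/1.005 = 5182.59.
Real GDP 1996 = 5897.0/0.999 = 5902.90.
Change = 5902.90/5182.59 − 1 = 0.1390.

13.90%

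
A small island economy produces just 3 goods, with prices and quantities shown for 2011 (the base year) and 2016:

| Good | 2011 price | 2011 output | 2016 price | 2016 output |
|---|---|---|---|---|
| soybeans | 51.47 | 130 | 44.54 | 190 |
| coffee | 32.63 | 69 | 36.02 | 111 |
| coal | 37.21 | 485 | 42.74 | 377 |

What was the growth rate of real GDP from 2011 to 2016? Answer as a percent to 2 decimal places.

Real GDP 2011 = Nominal GDP 2011 = 51.47·130 + 32.63·69 + 37.21·485 = 26989.42.
Real GDP 2016 (at 2011 prices) = 51.47·190 + 32.63·111 + 37.21·377 = 27429.40.
Real growth = 27429.40/26989.42 − 1 = 0.0163.

1.63%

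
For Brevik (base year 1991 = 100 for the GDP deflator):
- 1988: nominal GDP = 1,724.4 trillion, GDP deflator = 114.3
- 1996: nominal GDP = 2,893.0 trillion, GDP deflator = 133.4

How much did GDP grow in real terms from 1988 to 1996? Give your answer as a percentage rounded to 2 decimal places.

Deflate each year: 1988 → 1724.4/1.143 = 1508.66; 1996 → 2893.0/1.334 = 2168.67.
So real GDP changed by 2168.67/1508.66 − 1 = 0.4375, i.e. 43.75%.

43.75%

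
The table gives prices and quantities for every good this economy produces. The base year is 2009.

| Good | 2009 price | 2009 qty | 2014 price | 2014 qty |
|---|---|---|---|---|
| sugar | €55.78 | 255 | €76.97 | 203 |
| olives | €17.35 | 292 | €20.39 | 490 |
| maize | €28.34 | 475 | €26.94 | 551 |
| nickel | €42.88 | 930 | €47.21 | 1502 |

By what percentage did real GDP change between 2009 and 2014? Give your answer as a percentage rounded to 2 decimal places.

37.47%

Real GDP 2009 = Nominal GDP 2009 = 55.78·255 + 17.35·292 + 28.34·475 + 42.88·930 = 72630.00.
Real GDP 2014 (at 2009 prices) = 55.78·203 + 17.35·490 + 28.34·551 + 42.88·1502 = 99845.94.
Real growth = 99845.94/72630.00 − 1 = 0.3747.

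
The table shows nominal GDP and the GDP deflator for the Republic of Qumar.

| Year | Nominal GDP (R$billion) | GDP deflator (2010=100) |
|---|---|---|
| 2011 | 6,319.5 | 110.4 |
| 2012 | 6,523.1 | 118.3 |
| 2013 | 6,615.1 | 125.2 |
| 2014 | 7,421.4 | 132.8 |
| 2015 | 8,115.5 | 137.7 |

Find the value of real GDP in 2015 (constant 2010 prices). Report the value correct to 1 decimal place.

Real GDP 2015 = 8115.5 / 1.377 = 5893.61.

R$5,893.6 billion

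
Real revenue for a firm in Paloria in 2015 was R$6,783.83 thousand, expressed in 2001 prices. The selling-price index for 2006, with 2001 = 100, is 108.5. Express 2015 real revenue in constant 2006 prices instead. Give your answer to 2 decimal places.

R$7,360.46 thousand

Real revenue in 2006 prices = Real revenue in 2001 prices × (P_2006/P_2001) = 6783.83 × 1.085 = 7360.46.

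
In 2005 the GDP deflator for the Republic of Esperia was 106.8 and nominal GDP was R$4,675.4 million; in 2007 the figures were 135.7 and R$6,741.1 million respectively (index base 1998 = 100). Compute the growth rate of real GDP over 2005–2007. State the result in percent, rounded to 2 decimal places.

Real GDP 2005 = 4675.4 / 1.068 = 4377.72.
Real GDP 2007 = 6741.1 / 1.357 = 4967.65.
Real growth = 4967.65 / 4377.72 − 1 = 0.1348.

13.48%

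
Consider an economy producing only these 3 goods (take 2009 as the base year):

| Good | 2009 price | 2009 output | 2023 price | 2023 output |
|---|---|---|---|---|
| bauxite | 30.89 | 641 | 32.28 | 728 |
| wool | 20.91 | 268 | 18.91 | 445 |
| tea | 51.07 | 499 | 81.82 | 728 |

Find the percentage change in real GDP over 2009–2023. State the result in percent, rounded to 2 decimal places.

35.54%

Real GDP 2009 = Nominal GDP 2009 = 30.89·641 + 20.91·268 + 51.07·499 = 50888.30.
Real GDP 2023 (at 2009 prices) = 30.89·728 + 20.91·445 + 51.07·728 = 68971.83.
Real growth = 68971.83/50888.30 − 1 = 0.3554.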